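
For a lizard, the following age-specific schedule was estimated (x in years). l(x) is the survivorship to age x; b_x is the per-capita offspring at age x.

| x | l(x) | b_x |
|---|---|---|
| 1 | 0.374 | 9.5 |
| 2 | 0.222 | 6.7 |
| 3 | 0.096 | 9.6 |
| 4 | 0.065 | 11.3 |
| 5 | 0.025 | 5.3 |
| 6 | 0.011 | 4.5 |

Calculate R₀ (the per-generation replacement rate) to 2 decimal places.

R₀ = Σ l(x) b_x:
  age 1: 0.374 × 9.5 = 3.5530
  age 2: 0.222 × 6.7 = 1.4874
  age 3: 0.096 × 9.6 = 0.9216
  age 4: 0.065 × 11.3 = 0.7345
  age 5: 0.025 × 5.3 = 0.1325
  age 6: 0.011 × 4.5 = 0.0495
R₀ = 3.5530 + 1.4874 + 0.9216 + 0.7345 + 0.1325 + 0.0495 = 6.8785

6.88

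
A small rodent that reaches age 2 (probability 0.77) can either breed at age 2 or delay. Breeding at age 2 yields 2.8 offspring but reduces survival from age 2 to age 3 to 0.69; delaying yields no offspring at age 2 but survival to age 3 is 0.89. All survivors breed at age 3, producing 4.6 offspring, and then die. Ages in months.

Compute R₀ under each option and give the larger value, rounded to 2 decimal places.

breed at age 2: R₀ = 0.77 × (2.8 + 0.69 × 4.6) = 0.77 × 5.9740 = 4.6000
delay to age 3: R₀ = 0.77 × (0.89 × 4.6) = 0.77 × 4.0940 = 3.1524
Higher: breed at age 2 (4.6000).

4.60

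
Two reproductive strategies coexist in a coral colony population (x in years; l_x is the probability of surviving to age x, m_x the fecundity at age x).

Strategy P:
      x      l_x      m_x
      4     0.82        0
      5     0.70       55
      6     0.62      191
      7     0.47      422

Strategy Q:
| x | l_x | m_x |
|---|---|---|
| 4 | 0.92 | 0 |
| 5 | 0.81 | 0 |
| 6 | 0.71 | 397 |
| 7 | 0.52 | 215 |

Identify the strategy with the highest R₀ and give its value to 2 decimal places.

Strategy P: R₀ = 0.82×0 + 0.70×55 + 0.62×191 + 0.47×422 = 355.2600
Strategy Q: R₀ = 0.92×0 + 0.81×0 + 0.71×397 + 0.52×215 = 393.6700
Highest R₀: strategy Q with 393.6700.

393.67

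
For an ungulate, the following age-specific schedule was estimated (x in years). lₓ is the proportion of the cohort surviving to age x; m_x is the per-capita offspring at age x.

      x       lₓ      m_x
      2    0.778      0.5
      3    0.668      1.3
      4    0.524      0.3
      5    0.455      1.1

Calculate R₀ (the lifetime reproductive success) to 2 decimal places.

R₀ = Σ lₓ m_x:
  age 2: 0.778 × 0.5 = 0.3890
  age 3: 0.668 × 1.3 = 0.8684
  age 4: 0.524 × 0.3 = 0.1572
  age 5: 0.455 × 1.1 = 0.5005
R₀ = 0.3890 + 0.8684 + 0.1572 + 0.5005 = 1.9151

1.92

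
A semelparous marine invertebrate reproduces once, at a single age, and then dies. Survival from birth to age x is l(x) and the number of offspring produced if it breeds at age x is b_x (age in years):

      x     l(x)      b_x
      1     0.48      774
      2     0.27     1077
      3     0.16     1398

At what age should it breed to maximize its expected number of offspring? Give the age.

1

Expected offspring if breeding at age x = l(x) × b_x:
  age 1: 0.48 × 774 = 371.520
  age 2: 0.27 × 1077 = 290.790
  age 3: 0.16 × 1398 = 223.680
Maximum at age 1 (371.520).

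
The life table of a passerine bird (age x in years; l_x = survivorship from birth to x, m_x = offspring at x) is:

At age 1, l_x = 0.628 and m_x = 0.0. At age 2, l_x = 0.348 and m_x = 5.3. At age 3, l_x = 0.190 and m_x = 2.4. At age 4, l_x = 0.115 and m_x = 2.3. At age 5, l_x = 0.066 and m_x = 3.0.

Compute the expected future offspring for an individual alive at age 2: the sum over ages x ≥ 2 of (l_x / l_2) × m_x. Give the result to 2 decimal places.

7.94

l_2 = 0.348. Conditional survival from age 2 to x is l_x / l_2.
  x=2: (0.348/0.348) × 5.3 = 5.3000
  x=3: (0.190/0.348) × 2.4 = 1.3103
  x=4: (0.115/0.348) × 2.3 = 0.7601
  x=5: (0.066/0.348) × 3.0 = 0.5690
Sum = 5.3000 + 1.3103 + 0.7601 + 0.5690 = 7.9394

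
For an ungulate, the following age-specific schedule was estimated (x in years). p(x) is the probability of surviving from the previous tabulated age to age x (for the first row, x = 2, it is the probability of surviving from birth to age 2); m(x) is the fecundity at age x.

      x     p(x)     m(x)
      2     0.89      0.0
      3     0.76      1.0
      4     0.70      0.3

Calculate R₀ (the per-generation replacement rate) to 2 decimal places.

0.82

Survivorship from birth: l_x = p_2·p_3·…·p_x.
  l_2 = 0.89000
  l_3 = 0.67640
  l_4 = 0.47348
R₀ = Σ l_x m(x):
  age 2: 0.89000 × 0.0 = 0.0000
  age 3: 0.67640 × 1.0 = 0.6764
  age 4: 0.47348 × 0.3 = 0.1420
R₀ = 0.0000 + 0.6764 + 0.1420 = 0.8184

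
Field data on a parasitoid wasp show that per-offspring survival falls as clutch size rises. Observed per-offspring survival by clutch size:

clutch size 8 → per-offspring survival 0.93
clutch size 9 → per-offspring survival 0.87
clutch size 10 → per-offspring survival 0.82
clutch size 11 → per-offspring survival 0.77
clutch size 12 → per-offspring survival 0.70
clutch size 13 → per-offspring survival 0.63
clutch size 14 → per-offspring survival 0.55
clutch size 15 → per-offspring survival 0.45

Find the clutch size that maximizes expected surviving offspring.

Expected surviving offspring = c × s(c):
  c=8: 8 × 0.93 = 7.440
  c=9: 9 × 0.87 = 7.830
  c=10: 10 × 0.82 = 8.200
  c=11: 11 × 0.77 = 8.470
  c=12: 12 × 0.70 = 8.400
  c=13: 13 × 0.63 = 8.190
  c=14: 14 × 0.55 = 7.700
  c=15: 15 × 0.45 = 6.750
Maximum at c = 11 (8.470 surviving offspring).

11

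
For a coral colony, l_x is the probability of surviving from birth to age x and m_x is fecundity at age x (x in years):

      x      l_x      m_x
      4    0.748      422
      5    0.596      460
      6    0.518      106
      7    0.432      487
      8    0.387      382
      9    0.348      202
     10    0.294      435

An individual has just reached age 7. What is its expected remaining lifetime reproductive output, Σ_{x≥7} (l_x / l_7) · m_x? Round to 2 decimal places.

l_7 = 0.432. Conditional survival from age 7 to x is l_x / l_7.
  x=7: (0.432/0.432) × 487 = 487.0000
  x=8: (0.387/0.432) × 382 = 342.2083
  x=9: (0.348/0.432) × 202 = 162.7222
  x=10: (0.294/0.432) × 435 = 296.0417
Sum = 487.0000 + 342.2083 + 162.7222 + 296.0417 = 1287.9722

1287.97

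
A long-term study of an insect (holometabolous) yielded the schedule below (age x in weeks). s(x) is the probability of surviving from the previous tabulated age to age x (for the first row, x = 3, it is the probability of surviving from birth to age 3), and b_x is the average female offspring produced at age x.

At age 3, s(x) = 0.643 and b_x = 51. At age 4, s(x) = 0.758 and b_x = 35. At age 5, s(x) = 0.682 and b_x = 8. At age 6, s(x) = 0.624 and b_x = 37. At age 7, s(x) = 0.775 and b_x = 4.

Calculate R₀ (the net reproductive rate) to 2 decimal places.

60.83

Survivorship from birth: l_x = s_3·s_4·…·s_x.
  l_3 = 0.64300
  l_4 = 0.48739
  l_5 = 0.33240
  l_6 = 0.20742
  l_7 = 0.16075
R₀ = Σ l_x b_x:
  age 3: 0.64300 × 51 = 32.7930
  age 4: 0.48739 × 35 = 17.0587
  age 5: 0.33240 × 8 = 2.6592
  age 6: 0.20742 × 37 = 7.6745
  age 7: 0.16075 × 4 = 0.6430
R₀ = 32.7930 + 17.0587 + 2.6592 + 7.6745 + 0.6430 = 60.8284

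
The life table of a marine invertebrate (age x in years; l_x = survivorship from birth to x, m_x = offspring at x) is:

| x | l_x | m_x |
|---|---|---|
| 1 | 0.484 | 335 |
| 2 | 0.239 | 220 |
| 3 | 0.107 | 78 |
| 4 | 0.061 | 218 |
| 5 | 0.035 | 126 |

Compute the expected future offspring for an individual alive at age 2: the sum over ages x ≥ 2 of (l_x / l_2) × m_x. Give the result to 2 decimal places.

329.01

l_2 = 0.239. Conditional survival from age 2 to x is l_x / l_2.
  x=2: (0.239/0.239) × 220 = 220.0000
  x=3: (0.107/0.239) × 78 = 34.9205
  x=4: (0.061/0.239) × 218 = 55.6402
  x=5: (0.035/0.239) × 126 = 18.4519
Sum = 220.0000 + 34.9205 + 55.6402 + 18.4519 = 329.0126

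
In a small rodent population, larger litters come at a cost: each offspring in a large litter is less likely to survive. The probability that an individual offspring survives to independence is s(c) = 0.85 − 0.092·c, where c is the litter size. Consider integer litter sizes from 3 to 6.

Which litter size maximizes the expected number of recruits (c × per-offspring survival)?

Expected recruits = c × s(c):
  c=3: 3 × 0.574 = 1.722
  c=4: 4 × 0.482 = 1.928
  c=5: 5 × 0.390 = 1.950
  c=6: 6 × 0.298 = 1.788
Maximum at c = 5 (1.950 recruits).

5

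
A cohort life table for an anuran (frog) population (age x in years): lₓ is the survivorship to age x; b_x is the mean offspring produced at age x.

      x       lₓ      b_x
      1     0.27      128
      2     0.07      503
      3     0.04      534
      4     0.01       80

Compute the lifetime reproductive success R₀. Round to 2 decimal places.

91.93

R₀ = Σ lₓ b_x:
  age 1: 0.27 × 128 = 34.5600
  age 2: 0.07 × 503 = 35.2100
  age 3: 0.04 × 534 = 21.3600
  age 4: 0.01 × 80 = 0.8000
R₀ = 34.5600 + 35.2100 + 21.3600 + 0.8000 = 91.9300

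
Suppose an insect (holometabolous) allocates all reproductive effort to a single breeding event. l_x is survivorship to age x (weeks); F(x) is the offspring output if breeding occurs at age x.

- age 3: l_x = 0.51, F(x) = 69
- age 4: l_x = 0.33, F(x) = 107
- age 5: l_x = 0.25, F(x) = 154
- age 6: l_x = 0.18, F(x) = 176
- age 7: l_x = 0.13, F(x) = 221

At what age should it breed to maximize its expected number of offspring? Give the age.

5

Expected offspring if breeding at age x = l_x × F(x):
  age 3: 0.51 × 69 = 35.190
  age 4: 0.33 × 107 = 35.310
  age 5: 0.25 × 154 = 38.500
  age 6: 0.18 × 176 = 31.680
  age 7: 0.13 × 221 = 28.730
Maximum at age 5 (38.500).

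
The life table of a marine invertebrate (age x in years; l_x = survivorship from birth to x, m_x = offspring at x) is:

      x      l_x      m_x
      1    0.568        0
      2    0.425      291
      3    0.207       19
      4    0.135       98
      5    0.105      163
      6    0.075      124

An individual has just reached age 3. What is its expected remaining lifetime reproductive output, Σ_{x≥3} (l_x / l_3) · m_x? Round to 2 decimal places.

l_3 = 0.207. Conditional survival from age 3 to x is l_x / l_3.
  x=3: (0.207/0.207) × 19 = 19.0000
  x=4: (0.135/0.207) × 98 = 63.9130
  x=5: (0.105/0.207) × 163 = 82.6812
  x=6: (0.075/0.207) × 124 = 44.9275
Sum = 19.0000 + 63.9130 + 82.6812 + 44.9275 = 210.5217

210.52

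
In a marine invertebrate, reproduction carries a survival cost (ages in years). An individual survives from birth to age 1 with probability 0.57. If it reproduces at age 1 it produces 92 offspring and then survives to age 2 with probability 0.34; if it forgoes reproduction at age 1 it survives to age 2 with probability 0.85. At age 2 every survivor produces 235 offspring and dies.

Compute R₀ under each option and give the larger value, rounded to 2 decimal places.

113.86

breed at age 1: R₀ = 0.57 × (92 + 0.34 × 235) = 0.57 × 171.9000 = 97.9830
delay to age 2: R₀ = 0.57 × (0.85 × 235) = 0.57 × 199.7500 = 113.8575
Higher: delay to age 2 (113.8575).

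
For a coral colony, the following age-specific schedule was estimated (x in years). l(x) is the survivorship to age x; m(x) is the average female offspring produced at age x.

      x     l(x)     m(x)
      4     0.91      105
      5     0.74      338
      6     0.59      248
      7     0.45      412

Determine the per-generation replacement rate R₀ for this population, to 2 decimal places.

R₀ = Σ l(x) m(x):
  age 4: 0.91 × 105 = 95.5500
  age 5: 0.74 × 338 = 250.1200
  age 6: 0.59 × 248 = 146.3200
  age 7: 0.45 × 412 = 185.4000
R₀ = 95.5500 + 250.1200 + 146.3200 + 185.4000 = 677.3900

677.39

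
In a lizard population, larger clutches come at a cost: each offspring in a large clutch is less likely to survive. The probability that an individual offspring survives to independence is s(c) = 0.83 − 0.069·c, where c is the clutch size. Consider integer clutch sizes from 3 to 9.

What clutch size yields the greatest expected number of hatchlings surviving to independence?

Expected hatchlings surviving to independence = c × s(c):
  c=3: 3 × 0.623 = 1.869
  c=4: 4 × 0.554 = 2.216
  c=5: 5 × 0.485 = 2.425
  c=6: 6 × 0.416 = 2.496
  c=7: 7 × 0.347 = 2.429
  c=8: 8 × 0.278 = 2.224
  c=9: 9 × 0.209 = 1.881
Maximum at c = 6 (2.496 hatchlings surviving to independence).

6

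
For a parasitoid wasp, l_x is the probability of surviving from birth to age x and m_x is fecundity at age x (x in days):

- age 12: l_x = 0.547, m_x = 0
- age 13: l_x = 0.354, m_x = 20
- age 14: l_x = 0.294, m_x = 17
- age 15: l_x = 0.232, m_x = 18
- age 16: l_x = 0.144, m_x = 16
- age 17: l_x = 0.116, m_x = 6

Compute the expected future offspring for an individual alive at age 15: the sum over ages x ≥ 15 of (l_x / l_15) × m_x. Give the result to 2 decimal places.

l_15 = 0.232. Conditional survival from age 15 to x is l_x / l_15.
  x=15: (0.232/0.232) × 18 = 18.0000
  x=16: (0.144/0.232) × 16 = 9.9310
  x=17: (0.116/0.232) × 6 = 3.0000
Sum = 18.0000 + 9.9310 + 3.0000 = 30.9310

30.93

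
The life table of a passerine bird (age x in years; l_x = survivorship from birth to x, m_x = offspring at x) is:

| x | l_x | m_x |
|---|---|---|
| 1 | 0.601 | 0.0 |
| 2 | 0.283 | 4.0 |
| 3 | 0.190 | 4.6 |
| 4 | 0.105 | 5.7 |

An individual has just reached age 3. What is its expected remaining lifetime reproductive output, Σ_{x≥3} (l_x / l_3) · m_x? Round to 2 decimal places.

l_3 = 0.190. Conditional survival from age 3 to x is l_x / l_3.
  x=3: (0.190/0.190) × 4.6 = 4.6000
  x=4: (0.105/0.190) × 5.7 = 3.1500
Sum = 4.6000 + 3.1500 = 7.7500

7.75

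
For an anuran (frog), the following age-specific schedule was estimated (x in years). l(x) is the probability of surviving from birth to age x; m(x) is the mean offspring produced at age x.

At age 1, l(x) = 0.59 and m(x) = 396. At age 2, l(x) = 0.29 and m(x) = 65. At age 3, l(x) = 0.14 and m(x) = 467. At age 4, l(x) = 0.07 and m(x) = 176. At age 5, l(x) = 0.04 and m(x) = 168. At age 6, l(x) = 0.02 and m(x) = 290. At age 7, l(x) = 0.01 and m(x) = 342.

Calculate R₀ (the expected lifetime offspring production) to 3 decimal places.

346.130

R₀ = Σ l(x) m(x):
  age 1: 0.59 × 396 = 233.6400
  age 2: 0.29 × 65 = 18.8500
  age 3: 0.14 × 467 = 65.3800
  age 4: 0.07 × 176 = 12.3200
  age 5: 0.04 × 168 = 6.7200
  age 6: 0.02 × 290 = 5.8000
  age 7: 0.01 × 342 = 3.4200
R₀ = 233.6400 + 18.8500 + 65.3800 + 12.3200 + 6.7200 + 5.8000 + 3.4200 = 346.1300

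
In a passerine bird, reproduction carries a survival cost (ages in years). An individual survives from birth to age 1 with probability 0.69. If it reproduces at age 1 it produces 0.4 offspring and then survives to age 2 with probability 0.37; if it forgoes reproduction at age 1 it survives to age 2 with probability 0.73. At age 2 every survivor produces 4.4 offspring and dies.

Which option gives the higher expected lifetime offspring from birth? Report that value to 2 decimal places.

breed at age 1: R₀ = 0.69 × (0.4 + 0.37 × 4.4) = 0.69 × 2.0280 = 1.3993
delay to age 2: R₀ = 0.69 × (0.73 × 4.4) = 0.69 × 3.2120 = 2.2163
Higher: delay to age 2 (2.2163).

2.22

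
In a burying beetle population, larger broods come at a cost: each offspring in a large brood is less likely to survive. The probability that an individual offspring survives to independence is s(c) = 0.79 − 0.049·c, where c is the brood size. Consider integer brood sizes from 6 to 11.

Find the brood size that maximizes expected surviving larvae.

8

Expected surviving larvae = c × s(c):
  c=6: 6 × 0.496 = 2.976
  c=7: 7 × 0.447 = 3.129
  c=8: 8 × 0.398 = 3.184
  c=9: 9 × 0.349 = 3.141
  c=10: 10 × 0.300 = 3.000
  c=11: 11 × 0.251 = 2.761
Maximum at c = 8 (3.184 surviving larvae).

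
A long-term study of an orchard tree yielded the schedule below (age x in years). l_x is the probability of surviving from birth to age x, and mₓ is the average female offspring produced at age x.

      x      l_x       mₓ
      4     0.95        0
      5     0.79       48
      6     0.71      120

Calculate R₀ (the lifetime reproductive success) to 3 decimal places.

R₀ = Σ l_x mₓ:
  age 4: 0.95 × 0 = 0.0000
  age 5: 0.79 × 48 = 37.9200
  age 6: 0.71 × 120 = 85.2000
R₀ = 0.0000 + 37.9200 + 85.2000 = 123.1200

123.120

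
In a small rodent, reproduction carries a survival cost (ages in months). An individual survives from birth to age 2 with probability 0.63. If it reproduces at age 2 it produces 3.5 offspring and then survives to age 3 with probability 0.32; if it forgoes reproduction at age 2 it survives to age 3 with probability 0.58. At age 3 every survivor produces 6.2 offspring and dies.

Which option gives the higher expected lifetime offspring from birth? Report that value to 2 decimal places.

3.45

breed at age 2: R₀ = 0.63 × (3.5 + 0.32 × 6.2) = 0.63 × 5.4840 = 3.4549
delay to age 3: R₀ = 0.63 × (0.58 × 6.2) = 0.63 × 3.5960 = 2.2655
Higher: breed at age 2 (3.4549).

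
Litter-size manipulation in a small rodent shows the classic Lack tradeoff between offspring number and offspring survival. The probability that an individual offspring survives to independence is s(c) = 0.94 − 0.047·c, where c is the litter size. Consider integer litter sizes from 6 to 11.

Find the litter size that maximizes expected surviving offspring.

Expected surviving offspring = c × s(c):
  c=6: 6 × 0.658 = 3.948
  c=7: 7 × 0.611 = 4.277
  c=8: 8 × 0.564 = 4.512
  c=9: 9 × 0.517 = 4.653
  c=10: 10 × 0.470 = 4.700
  c=11: 11 × 0.423 = 4.653
Maximum at c = 10 (4.700 surviving offspring).

10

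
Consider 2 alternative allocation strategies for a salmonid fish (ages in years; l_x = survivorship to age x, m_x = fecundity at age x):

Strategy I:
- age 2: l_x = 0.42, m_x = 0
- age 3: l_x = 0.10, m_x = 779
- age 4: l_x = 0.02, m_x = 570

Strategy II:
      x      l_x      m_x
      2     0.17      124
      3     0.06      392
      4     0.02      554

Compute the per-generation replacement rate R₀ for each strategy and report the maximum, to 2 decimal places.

Strategy I: R₀ = 0.42×0 + 0.10×779 + 0.02×570 = 89.3000
Strategy II: R₀ = 0.17×124 + 0.06×392 + 0.02×554 = 55.6800
Highest R₀: strategy I with 89.3000.

89.30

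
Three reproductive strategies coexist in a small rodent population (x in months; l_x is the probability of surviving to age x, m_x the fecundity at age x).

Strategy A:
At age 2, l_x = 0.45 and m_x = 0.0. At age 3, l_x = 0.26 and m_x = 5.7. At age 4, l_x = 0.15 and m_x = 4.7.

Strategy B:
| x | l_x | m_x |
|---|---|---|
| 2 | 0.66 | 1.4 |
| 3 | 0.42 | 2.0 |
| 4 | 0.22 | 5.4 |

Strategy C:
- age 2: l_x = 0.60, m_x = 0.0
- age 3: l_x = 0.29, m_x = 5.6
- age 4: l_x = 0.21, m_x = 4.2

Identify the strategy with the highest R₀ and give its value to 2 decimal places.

2.95

Strategy A: R₀ = 0.45×0.0 + 0.26×5.7 + 0.15×4.7 = 2.1870
Strategy B: R₀ = 0.66×1.4 + 0.42×2.0 + 0.22×5.4 = 2.9520
Strategy C: R₀ = 0.60×0.0 + 0.29×5.6 + 0.21×4.2 = 2.5060
Highest R₀: strategy B with 2.9520.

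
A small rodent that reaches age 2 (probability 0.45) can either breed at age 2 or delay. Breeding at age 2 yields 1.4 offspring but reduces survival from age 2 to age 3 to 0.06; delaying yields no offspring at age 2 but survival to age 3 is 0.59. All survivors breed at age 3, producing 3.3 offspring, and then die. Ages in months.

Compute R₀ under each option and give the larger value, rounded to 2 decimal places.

breed at age 2: R₀ = 0.45 × (1.4 + 0.06 × 3.3) = 0.45 × 1.5980 = 0.7191
delay to age 3: R₀ = 0.45 × (0.59 × 3.3) = 0.45 × 1.9470 = 0.8761
Higher: delay to age 3 (0.8761).

0.88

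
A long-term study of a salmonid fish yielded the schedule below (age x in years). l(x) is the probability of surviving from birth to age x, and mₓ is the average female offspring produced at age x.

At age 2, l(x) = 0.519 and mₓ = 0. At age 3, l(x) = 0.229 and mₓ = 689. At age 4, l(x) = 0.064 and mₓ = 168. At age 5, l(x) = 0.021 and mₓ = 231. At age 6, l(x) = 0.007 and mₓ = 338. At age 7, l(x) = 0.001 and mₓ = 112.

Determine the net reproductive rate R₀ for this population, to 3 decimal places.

175.862

R₀ = Σ l(x) mₓ:
  age 2: 0.519 × 0 = 0.0000
  age 3: 0.229 × 689 = 157.7810
  age 4: 0.064 × 168 = 10.7520
  age 5: 0.021 × 231 = 4.8510
  age 6: 0.007 × 338 = 2.3660
  age 7: 0.001 × 112 = 0.1120
R₀ = 0.0000 + 157.7810 + 10.7520 + 4.8510 + 2.3660 + 0.1120 = 175.8620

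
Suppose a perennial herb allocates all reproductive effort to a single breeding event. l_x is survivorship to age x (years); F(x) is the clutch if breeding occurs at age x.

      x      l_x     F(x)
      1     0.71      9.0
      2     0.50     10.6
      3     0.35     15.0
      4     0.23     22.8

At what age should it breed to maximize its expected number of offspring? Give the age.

Expected offspring if breeding at age x = l_x × F(x):
  age 1: 0.71 × 9.0 = 6.390
  age 2: 0.50 × 10.6 = 5.300
  age 3: 0.35 × 15.0 = 5.250
  age 4: 0.23 × 22.8 = 5.244
Maximum at age 1 (6.390).

1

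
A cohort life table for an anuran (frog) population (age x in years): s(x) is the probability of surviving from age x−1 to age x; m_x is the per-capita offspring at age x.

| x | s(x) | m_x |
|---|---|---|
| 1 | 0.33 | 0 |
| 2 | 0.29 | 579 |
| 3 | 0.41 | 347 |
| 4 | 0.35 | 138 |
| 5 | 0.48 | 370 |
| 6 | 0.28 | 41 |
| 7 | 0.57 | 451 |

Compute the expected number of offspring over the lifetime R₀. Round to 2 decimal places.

Survivorship from birth: l_x = s_1·s_2·…·s_x.
  l_1 = 0.33000
  l_2 = 0.09570
  l_3 = 0.03924
  l_4 = 0.01373
  l_5 = 0.00659
  l_6 = 0.00185
  l_7 = 0.00105
R₀ = Σ l_x m_x:
  age 1: 0.33000 × 0 = 0.0000
  age 2: 0.09570 × 579 = 55.4103
  age 3: 0.03924 × 347 = 13.6163
  age 4: 0.01373 × 138 = 1.8947
  age 5: 0.00659 × 370 = 2.4383
  age 6: 0.00185 × 41 = 0.0759
  age 7: 0.00105 × 451 = 0.4735
R₀ = 0.0000 + 55.4103 + 13.6163 + 1.8947 + 2.4383 + 0.0759 + 0.4735 = 73.9090

73.91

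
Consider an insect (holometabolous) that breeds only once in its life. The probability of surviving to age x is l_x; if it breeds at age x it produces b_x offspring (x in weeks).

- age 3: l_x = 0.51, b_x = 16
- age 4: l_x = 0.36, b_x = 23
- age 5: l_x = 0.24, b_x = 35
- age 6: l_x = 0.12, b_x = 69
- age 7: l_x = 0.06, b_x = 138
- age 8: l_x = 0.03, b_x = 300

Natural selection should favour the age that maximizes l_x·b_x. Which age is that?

Expected offspring if breeding at age x = l_x × b_x:
  age 3: 0.51 × 16 = 8.160
  age 4: 0.36 × 23 = 8.280
  age 5: 0.24 × 35 = 8.400
  age 6: 0.12 × 69 = 8.280
  age 7: 0.06 × 138 = 8.280
  age 8: 0.03 × 300 = 9.000
Maximum at age 8 (9.000).

8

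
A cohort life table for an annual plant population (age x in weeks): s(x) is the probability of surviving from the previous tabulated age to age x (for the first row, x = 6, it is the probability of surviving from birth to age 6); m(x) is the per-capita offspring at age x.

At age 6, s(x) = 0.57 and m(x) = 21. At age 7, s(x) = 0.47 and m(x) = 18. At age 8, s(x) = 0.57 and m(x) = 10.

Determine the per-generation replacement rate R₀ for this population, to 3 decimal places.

18.319

Survivorship from birth: l_x = s_6·s_7·…·s_x.
  l_6 = 0.57000
  l_7 = 0.26790
  l_8 = 0.15270
R₀ = Σ l_x m(x):
  age 6: 0.57000 × 21 = 11.9700
  age 7: 0.26790 × 18 = 4.8222
  age 8: 0.15270 × 10 = 1.5270
R₀ = 11.9700 + 4.8222 + 1.5270 = 18.3192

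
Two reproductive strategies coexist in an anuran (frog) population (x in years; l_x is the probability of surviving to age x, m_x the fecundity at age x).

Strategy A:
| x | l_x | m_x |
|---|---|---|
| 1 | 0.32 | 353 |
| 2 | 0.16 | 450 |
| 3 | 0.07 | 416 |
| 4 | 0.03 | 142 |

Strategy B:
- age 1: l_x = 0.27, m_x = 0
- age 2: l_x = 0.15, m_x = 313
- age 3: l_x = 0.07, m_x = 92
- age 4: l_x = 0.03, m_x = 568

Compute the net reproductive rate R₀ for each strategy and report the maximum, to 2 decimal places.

218.34

Strategy A: R₀ = 0.32×353 + 0.16×450 + 0.07×416 + 0.03×142 = 218.3400
Strategy B: R₀ = 0.27×0 + 0.15×313 + 0.07×92 + 0.03×568 = 70.4300
Highest R₀: strategy A with 218.3400.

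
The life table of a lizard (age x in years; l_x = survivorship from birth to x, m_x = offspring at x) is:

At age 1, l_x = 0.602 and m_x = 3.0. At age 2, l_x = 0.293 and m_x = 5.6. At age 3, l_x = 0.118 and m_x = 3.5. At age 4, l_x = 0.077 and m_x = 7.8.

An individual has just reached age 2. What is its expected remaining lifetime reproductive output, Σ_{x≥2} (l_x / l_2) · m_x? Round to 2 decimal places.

l_2 = 0.293. Conditional survival from age 2 to x is l_x / l_2.
  x=2: (0.293/0.293) × 5.6 = 5.6000
  x=3: (0.118/0.293) × 3.5 = 1.4096
  x=4: (0.077/0.293) × 7.8 = 2.0498
Sum = 5.6000 + 1.4096 + 2.0498 = 9.0594

9.06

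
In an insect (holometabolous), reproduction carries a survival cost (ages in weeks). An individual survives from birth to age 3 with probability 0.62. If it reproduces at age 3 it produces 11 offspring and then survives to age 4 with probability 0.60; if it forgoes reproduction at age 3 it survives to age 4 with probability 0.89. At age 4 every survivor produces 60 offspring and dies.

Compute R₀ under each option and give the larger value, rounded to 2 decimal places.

breed at age 3: R₀ = 0.62 × (11 + 0.60 × 60) = 0.62 × 47.0000 = 29.1400
delay to age 4: R₀ = 0.62 × (0.89 × 60) = 0.62 × 53.4000 = 33.1080
Higher: delay to age 4 (33.1080).

33.11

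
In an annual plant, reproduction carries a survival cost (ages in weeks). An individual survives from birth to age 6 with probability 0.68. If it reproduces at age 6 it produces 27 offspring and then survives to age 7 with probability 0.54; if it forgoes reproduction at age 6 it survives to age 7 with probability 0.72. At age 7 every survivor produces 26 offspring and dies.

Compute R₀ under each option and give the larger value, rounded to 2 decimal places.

27.91

breed at age 6: R₀ = 0.68 × (27 + 0.54 × 26) = 0.68 × 41.0400 = 27.9072
delay to age 7: R₀ = 0.68 × (0.72 × 26) = 0.68 × 18.7200 = 12.7296
Higher: breed at age 6 (27.9072).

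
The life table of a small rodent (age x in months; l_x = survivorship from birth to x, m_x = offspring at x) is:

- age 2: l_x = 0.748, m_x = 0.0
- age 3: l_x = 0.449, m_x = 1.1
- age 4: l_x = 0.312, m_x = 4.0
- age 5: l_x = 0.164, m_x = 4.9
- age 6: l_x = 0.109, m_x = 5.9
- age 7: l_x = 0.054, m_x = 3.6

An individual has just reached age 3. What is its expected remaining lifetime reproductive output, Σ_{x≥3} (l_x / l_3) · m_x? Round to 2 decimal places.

7.53

l_3 = 0.449. Conditional survival from age 3 to x is l_x / l_3.
  x=3: (0.449/0.449) × 1.1 = 1.1000
  x=4: (0.312/0.449) × 4.0 = 2.7795
  x=5: (0.164/0.449) × 4.9 = 1.7898
  x=6: (0.109/0.449) × 5.9 = 1.4323
  x=7: (0.054/0.449) × 3.6 = 0.4330
Sum = 1.1000 + 2.7795 + 1.7898 + 1.4323 + 0.4330 = 7.5345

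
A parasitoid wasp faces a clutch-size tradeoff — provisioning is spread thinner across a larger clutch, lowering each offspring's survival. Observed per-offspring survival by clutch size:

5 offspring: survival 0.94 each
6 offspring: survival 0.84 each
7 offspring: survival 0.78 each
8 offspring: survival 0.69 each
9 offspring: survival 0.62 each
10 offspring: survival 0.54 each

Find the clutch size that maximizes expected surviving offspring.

Expected surviving offspring = c × s(c):
  c=5: 5 × 0.94 = 4.700
  c=6: 6 × 0.84 = 5.040
  c=7: 7 × 0.78 = 5.460
  c=8: 8 × 0.69 = 5.520
  c=9: 9 × 0.62 = 5.580
  c=10: 10 × 0.54 = 5.400
Maximum at c = 9 (5.580 surviving offspring).

9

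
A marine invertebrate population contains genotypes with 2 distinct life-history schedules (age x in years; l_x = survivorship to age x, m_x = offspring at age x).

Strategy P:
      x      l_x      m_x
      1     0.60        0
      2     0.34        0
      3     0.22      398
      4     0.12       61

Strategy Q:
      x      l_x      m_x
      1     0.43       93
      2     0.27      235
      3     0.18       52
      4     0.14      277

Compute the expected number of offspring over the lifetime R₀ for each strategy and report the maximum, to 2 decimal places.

Strategy P: R₀ = 0.60×0 + 0.34×0 + 0.22×398 + 0.12×61 = 94.8800
Strategy Q: R₀ = 0.43×93 + 0.27×235 + 0.18×52 + 0.14×277 = 151.5800
Highest R₀: strategy Q with 151.5800.

151.58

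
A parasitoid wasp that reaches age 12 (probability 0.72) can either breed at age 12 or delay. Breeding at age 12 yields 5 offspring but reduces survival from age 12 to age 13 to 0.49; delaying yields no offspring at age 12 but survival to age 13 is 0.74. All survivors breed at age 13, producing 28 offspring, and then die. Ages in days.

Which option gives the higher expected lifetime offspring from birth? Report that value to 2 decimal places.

breed at age 12: R₀ = 0.72 × (5 + 0.49 × 28) = 0.72 × 18.7200 = 13.4784
delay to age 13: R₀ = 0.72 × (0.74 × 28) = 0.72 × 20.7200 = 14.9184
Higher: delay to age 13 (14.9184).

14.92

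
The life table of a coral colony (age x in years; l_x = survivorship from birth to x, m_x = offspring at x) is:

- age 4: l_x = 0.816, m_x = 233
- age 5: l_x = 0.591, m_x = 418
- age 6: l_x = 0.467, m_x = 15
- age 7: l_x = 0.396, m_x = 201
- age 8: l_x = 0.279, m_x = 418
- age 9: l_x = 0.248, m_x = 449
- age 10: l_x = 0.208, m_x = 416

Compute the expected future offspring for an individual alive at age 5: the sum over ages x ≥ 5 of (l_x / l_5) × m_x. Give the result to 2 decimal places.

l_5 = 0.591. Conditional survival from age 5 to x is l_x / l_5.
  x=5: (0.591/0.591) × 418 = 418.0000
  x=6: (0.467/0.591) × 15 = 11.8528
  x=7: (0.396/0.591) × 201 = 134.6802
  x=8: (0.279/0.591) × 418 = 197.3299
  x=9: (0.248/0.591) × 449 = 188.4129
  x=10: (0.208/0.591) × 416 = 146.4095
Sum = 418.0000 + 11.8528 + 134.6802 + 197.3299 + 188.4129 + 146.4095 = 1096.6853

1096.69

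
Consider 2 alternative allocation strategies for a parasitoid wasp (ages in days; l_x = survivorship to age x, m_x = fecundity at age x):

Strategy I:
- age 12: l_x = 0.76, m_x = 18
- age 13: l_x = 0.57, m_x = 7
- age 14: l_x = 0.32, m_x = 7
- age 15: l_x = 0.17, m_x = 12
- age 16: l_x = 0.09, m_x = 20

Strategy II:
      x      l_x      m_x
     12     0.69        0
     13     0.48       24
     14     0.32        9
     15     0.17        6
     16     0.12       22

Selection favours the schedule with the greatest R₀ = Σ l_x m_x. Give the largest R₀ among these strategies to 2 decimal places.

Strategy I: R₀ = 0.76×18 + 0.57×7 + 0.32×7 + 0.17×12 + 0.09×20 = 23.7500
Strategy II: R₀ = 0.69×0 + 0.48×24 + 0.32×9 + 0.17×6 + 0.12×22 = 18.0600
Highest R₀: strategy I with 23.7500.

23.75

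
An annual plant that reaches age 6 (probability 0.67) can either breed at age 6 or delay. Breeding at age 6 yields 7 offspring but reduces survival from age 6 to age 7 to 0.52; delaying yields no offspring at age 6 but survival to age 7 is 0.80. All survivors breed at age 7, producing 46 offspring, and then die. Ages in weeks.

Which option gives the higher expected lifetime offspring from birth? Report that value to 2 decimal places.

24.66

breed at age 6: R₀ = 0.67 × (7 + 0.52 × 46) = 0.67 × 30.9200 = 20.7164
delay to age 7: R₀ = 0.67 × (0.80 × 46) = 0.67 × 36.8000 = 24.6560
Higher: delay to age 7 (24.6560).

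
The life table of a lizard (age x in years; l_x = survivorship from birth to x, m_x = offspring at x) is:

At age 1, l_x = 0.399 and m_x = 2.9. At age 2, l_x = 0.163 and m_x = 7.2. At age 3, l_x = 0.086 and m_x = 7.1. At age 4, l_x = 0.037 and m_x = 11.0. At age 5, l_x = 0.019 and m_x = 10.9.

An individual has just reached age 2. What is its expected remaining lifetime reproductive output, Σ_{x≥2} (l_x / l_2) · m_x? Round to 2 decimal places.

14.71

l_2 = 0.163. Conditional survival from age 2 to x is l_x / l_2.
  x=2: (0.163/0.163) × 7.2 = 7.2000
  x=3: (0.086/0.163) × 7.1 = 3.7460
  x=4: (0.037/0.163) × 11.0 = 2.4969
  x=5: (0.019/0.163) × 10.9 = 1.2706
Sum = 7.2000 + 3.7460 + 2.4969 + 1.2706 = 14.7135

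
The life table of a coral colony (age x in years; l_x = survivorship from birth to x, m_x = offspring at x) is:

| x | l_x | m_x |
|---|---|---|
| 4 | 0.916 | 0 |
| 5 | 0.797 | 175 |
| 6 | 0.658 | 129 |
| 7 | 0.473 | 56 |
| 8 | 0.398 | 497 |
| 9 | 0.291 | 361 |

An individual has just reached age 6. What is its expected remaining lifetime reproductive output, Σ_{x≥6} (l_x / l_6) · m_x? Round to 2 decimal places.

629.52

l_6 = 0.658. Conditional survival from age 6 to x is l_x / l_6.
  x=6: (0.658/0.658) × 129 = 129.0000
  x=7: (0.473/0.658) × 56 = 40.2553
  x=8: (0.398/0.658) × 497 = 300.6170
  x=9: (0.291/0.658) × 361 = 159.6520
Sum = 129.0000 + 40.2553 + 300.6170 + 159.6520 = 629.5243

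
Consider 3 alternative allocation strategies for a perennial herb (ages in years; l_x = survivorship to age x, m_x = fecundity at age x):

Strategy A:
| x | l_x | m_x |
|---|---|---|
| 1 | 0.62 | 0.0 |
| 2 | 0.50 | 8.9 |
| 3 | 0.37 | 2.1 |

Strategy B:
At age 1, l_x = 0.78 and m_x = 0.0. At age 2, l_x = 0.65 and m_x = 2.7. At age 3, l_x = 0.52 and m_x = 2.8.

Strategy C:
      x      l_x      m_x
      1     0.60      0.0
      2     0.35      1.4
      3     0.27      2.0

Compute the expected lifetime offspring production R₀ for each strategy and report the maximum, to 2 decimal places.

5.23

Strategy A: R₀ = 0.62×0.0 + 0.50×8.9 + 0.37×2.1 = 5.2270
Strategy B: R₀ = 0.78×0.0 + 0.65×2.7 + 0.52×2.8 = 3.2110
Strategy C: R₀ = 0.60×0.0 + 0.35×1.4 + 0.27×2.0 = 1.0300
Highest R₀: strategy A with 5.2270.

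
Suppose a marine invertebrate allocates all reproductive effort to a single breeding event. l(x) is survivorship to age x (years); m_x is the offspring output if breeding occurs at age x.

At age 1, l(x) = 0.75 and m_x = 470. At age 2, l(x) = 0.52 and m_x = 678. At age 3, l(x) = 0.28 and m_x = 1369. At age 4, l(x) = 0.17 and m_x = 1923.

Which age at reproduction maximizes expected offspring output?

3

Expected offspring if breeding at age x = l(x) × m_x:
  age 1: 0.75 × 470 = 352.500
  age 2: 0.52 × 678 = 352.560
  age 3: 0.28 × 1369 = 383.320
  age 4: 0.17 × 1923 = 326.910
Maximum at age 3 (383.320).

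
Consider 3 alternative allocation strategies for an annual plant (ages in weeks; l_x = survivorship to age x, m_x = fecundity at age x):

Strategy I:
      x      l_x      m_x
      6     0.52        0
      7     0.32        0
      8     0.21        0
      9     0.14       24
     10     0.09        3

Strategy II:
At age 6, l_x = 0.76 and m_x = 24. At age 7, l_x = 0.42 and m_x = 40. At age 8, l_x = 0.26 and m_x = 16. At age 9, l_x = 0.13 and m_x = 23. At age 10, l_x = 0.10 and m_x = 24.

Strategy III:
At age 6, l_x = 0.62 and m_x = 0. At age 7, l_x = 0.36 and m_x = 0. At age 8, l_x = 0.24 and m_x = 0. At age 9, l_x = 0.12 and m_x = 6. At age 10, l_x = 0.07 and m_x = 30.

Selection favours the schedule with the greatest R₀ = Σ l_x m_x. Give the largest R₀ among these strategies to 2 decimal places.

44.59

Strategy I: R₀ = 0.52×0 + 0.32×0 + 0.21×0 + 0.14×24 + 0.09×3 = 3.6300
Strategy II: R₀ = 0.76×24 + 0.42×40 + 0.26×16 + 0.13×23 + 0.10×24 = 44.5900
Strategy III: R₀ = 0.62×0 + 0.36×0 + 0.24×0 + 0.12×6 + 0.07×30 = 2.8200
Highest R₀: strategy II with 44.5900.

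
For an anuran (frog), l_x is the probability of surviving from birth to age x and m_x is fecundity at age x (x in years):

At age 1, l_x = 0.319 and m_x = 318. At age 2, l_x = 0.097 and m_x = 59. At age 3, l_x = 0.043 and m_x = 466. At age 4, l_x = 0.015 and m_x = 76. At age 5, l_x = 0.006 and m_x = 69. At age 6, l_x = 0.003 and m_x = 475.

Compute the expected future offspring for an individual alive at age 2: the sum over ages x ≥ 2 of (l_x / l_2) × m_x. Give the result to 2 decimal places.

296.29

l_2 = 0.097. Conditional survival from age 2 to x is l_x / l_2.
  x=2: (0.097/0.097) × 59 = 59.0000
  x=3: (0.043/0.097) × 466 = 206.5773
  x=4: (0.015/0.097) × 76 = 11.7526
  x=5: (0.006/0.097) × 69 = 4.2680
  x=6: (0.003/0.097) × 475 = 14.6907
Sum = 59.0000 + 206.5773 + 11.7526 + 4.2680 + 14.6907 = 296.2887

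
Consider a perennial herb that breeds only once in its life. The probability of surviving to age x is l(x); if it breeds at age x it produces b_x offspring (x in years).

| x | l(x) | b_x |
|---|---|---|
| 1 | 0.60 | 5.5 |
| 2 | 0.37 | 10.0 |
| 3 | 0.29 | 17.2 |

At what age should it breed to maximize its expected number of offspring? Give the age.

Expected offspring if breeding at age x = l(x) × b_x:
  age 1: 0.60 × 5.5 = 3.300
  age 2: 0.37 × 10.0 = 3.700
  age 3: 0.29 × 17.2 = 4.988
Maximum at age 3 (4.988).

3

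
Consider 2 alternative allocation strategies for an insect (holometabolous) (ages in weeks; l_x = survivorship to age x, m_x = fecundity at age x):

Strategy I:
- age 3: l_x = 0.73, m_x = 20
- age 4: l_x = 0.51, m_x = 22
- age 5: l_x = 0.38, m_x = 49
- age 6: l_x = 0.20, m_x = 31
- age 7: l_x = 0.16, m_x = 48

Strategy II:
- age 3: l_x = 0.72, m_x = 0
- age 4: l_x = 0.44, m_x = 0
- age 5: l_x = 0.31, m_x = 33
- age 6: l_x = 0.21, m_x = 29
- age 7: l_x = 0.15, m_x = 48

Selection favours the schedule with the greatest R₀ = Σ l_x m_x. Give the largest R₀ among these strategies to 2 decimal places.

Strategy I: R₀ = 0.73×20 + 0.51×22 + 0.38×49 + 0.20×31 + 0.16×48 = 58.3200
Strategy II: R₀ = 0.72×0 + 0.44×0 + 0.31×33 + 0.21×29 + 0.15×48 = 23.5200
Highest R₀: strategy I with 58.3200.

58.32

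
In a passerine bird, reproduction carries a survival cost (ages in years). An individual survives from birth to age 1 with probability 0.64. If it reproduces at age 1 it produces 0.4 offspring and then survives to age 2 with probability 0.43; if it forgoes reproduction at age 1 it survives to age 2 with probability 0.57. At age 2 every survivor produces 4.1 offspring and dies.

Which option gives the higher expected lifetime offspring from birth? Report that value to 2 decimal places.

1.50

breed at age 1: R₀ = 0.64 × (0.4 + 0.43 × 4.1) = 0.64 × 2.1630 = 1.3843
delay to age 2: R₀ = 0.64 × (0.57 × 4.1) = 0.64 × 2.3370 = 1.4957
Higher: delay to age 2 (1.4957).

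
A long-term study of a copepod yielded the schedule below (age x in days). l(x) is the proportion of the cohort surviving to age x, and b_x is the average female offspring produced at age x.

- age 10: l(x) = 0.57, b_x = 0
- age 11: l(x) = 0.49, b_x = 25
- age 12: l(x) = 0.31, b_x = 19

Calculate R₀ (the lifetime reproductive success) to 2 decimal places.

R₀ = Σ l(x) b_x:
  age 10: 0.57 × 0 = 0.0000
  age 11: 0.49 × 25 = 12.2500
  age 12: 0.31 × 19 = 5.8900
R₀ = 0.0000 + 12.2500 + 5.8900 = 18.1400

18.14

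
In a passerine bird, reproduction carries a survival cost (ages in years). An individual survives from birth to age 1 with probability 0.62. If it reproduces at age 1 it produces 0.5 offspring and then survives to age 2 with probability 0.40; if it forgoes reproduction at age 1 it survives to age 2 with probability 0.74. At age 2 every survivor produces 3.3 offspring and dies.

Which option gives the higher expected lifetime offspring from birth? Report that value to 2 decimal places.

breed at age 1: R₀ = 0.62 × (0.5 + 0.40 × 3.3) = 0.62 × 1.8200 = 1.1284
delay to age 2: R₀ = 0.62 × (0.74 × 3.3) = 0.62 × 2.4420 = 1.5140
Higher: delay to age 2 (1.5140).

1.51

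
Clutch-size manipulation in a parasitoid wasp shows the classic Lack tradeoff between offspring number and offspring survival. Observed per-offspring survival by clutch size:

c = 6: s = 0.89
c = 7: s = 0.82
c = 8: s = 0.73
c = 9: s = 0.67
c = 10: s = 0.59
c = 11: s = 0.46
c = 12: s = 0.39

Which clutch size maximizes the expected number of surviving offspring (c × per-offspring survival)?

Expected surviving offspring = c × s(c):
  c=6: 6 × 0.89 = 5.340
  c=7: 7 × 0.82 = 5.740
  c=8: 8 × 0.73 = 5.840
  c=9: 9 × 0.67 = 6.030
  c=10: 10 × 0.59 = 5.900
  c=11: 11 × 0.46 = 5.060
  c=12: 12 × 0.39 = 4.680
Maximum at c = 9 (6.030 surviving offspring).

9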